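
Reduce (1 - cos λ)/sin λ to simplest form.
(1 - cos λ)/sin λ = tan(λ/2) (using Half angle)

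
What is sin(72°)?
sin(72°) = 0.9511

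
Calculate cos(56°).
cos(56°) = 0.5592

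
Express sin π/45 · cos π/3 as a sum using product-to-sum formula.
sin π/45 cos π/3 = (1/2)[sin(π/45+π/3) + sin(π/45-π/3)]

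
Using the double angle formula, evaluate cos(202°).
cos(202°) = cos²101° - sin²101° = -0.9272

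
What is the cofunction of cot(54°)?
cot(54°) = tan(90° - 54°) = tan(36°)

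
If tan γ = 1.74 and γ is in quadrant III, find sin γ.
sin γ = -0.867 (using tan²γ + 1 = sec²γ)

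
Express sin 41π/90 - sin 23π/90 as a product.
sin 41π/90 - sin 23π/90 = 2 cos(16π/45) sin(π/10)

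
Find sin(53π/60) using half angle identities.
sin(53π/60) = √((1 - cos 53π/30)/2) = 0.3584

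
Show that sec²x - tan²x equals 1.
LHS = 1/cos²x - sin²x/cos²x = (1 - sin²x)/cos²x = cos²x/cos²x = 1 = RHS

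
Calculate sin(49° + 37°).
sin(49° + 37°) = sin 49° cos 37° + cos 49° sin 37° = 0.9976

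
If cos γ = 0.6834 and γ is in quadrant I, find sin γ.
sin γ = 0.73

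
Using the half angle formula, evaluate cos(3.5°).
cos(3.5°) = √((1 + cos 7°)/2) = 0.9981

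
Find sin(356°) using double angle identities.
sin(356°) = 2 sin 178° cos 178° = -0.06976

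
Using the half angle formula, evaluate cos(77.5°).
cos(77.5°) = √((1 + cos 155°)/2) = 0.2164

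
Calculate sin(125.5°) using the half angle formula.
sin(125.5°) = √((1 - cos 251°)/2) = 0.8141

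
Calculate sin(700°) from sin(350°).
sin(700°) = 2 sin 350° cos 350° = -0.342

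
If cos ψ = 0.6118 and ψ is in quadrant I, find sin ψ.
sin ψ = 0.791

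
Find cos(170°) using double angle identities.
cos(170°) = 2cos²85° - 1 = -0.9848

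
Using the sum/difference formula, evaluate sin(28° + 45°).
sin(28° + 45°) = sin 28° cos 45° + cos 28° sin 45° = 0.9563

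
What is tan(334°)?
tan(334°) = -0.4877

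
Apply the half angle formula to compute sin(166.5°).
sin(166.5°) = √((1 - cos 333°)/2) = 0.2334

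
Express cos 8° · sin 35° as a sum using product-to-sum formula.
cos 8° sin 35° = (1/2)[sin(8°+35°) - sin(8°-35°)]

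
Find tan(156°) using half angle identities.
tan(156°) = sin 312° / (1 + cos 312°) = -0.4452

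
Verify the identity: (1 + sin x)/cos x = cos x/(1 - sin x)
LHS = (1 + sin x)(1 - sin x) / (cos x(1 - sin x)) = (1 - sin²x) / (cos x(1 - sin x)) = cos²x / (cos x(1 - sin x)) = cos x/(1 - sin x) = RHS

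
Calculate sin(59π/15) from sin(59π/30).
sin(59π/15) = 2 sin 59π/30 cos 59π/30 = -0.2079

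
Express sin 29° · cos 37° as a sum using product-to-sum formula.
sin 29° cos 37° = (1/2)[sin(29°+37°) + sin(29°-37°)]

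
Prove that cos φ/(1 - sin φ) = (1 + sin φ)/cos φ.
RHS = (1 + sin φ)(1 - sin φ) / (cos φ(1 - sin φ)) = (1 - sin²φ) / (cos φ(1 - sin φ)) = cos²φ / (cos φ(1 - sin φ)) = cos φ/(1 - sin φ) = LHS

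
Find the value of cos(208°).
cos(208°) = -0.8829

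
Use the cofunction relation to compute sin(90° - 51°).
sin(90° - 51°) = cos(51°) = 0.6293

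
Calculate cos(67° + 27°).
cos(67° + 27°) = cos 67° cos 27° - sin 67° sin 27° = -0.06976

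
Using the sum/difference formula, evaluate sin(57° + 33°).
sin(57° + 33°) = sin 57° cos 33° + cos 57° sin 33° = 1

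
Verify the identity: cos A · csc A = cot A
LHS = cos A · (1/sin A) = cos A/sin A = cot A = RHS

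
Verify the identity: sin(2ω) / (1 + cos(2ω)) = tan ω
LHS = 2 sin ω cos ω / (2cos²ω) = sin ω/cos ω = tan ω = RHS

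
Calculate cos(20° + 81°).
cos(20° + 81°) = cos 20° cos 81° - sin 20° sin 81° = -0.1908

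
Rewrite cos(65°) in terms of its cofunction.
cos(65°) = sin(90° - 65°) = sin(25°)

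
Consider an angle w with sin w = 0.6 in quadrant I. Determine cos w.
cos w = √(1 - sin²w) = 0.8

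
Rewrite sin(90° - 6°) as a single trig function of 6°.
sin(90° - 6°) = cos(6°)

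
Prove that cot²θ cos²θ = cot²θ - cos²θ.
RHS = cos²θ/sin²θ - cos²θ = cos²θ(1/sin²θ - 1) = cos²θ · (1 - sin²θ)/sin²θ = cos²θ · cos²θ/sin²θ = cos²θ · cot²θ = LHS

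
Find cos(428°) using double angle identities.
cos(428°) = cos²214° - sin²214° = 0.3746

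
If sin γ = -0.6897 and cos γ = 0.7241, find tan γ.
tan γ = sin γ / cos γ = -0.9525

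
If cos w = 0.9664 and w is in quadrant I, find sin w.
sin w = 0.257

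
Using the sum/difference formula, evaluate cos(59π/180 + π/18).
cos(59π/180 + π/18) = cos 59π/180 cos π/18 - sin 59π/180 sin π/18 = 0.3584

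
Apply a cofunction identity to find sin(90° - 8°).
sin(90° - 8°) = cos(8°) = 0.9903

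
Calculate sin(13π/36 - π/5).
sin(13π/36 - π/5) = sin 13π/36 cos π/5 - cos 13π/36 sin π/5 = 0.4848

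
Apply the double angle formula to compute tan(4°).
tan(4°) = 2 tan 2° / (1 - tan²2°) = 0.06993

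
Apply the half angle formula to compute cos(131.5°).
cos(131.5°) = -√((1 + cos 263°)/2) = -0.6626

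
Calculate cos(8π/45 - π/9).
cos(8π/45 - π/9) = cos 8π/45 cos π/9 + sin 8π/45 sin π/9 = 0.9781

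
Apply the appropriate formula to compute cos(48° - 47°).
cos(48° - 47°) = cos 48° cos 47° + sin 48° sin 47° = 0.9998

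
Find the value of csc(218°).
csc(218°) = -1.624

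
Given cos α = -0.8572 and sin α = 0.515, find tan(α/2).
tan(α/2) = sin α / (1 + cos α) = 3.606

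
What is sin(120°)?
sin(120°) = √3/2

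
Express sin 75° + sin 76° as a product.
sin 75° + sin 76° = 2 sin(75.5°) cos(-0.5°)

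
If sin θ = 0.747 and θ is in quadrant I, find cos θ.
cos θ = 0.6648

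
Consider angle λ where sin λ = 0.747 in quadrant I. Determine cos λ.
cos λ = √(1 - sin²λ) = 0.6648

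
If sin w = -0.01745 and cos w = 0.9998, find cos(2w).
cos(2w) = cos²w - sin²w = 0.9993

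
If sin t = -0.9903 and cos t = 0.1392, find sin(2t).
sin(2t) = 2 sin t cos t = -0.2757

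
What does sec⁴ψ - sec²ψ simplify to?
sec⁴ψ - sec²ψ = tan⁴ψ + tan²ψ (using Pythagorean)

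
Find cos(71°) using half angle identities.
cos(71°) = √((1 + cos 142°)/2) = 0.3256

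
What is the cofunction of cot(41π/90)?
cot(41π/90) = tan(π/2 - 41π/90) = tan(2π/45)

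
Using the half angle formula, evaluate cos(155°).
cos(155°) = -√((1 + cos 310°)/2) = -0.9063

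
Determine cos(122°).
cos(122°) = -0.5299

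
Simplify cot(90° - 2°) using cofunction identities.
cot(90° - 2°) = tan(2°)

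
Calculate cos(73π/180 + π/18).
cos(73π/180 + π/18) = cos 73π/180 cos π/18 - sin 73π/180 sin π/18 = 0.1219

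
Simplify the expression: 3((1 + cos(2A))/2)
3((1 + cos(2A))/2) = 3(cos²A) (using Power reduction)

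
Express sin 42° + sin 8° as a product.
sin 42° + sin 8° = 2 sin(25°) cos(17°)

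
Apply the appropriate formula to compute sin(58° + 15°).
sin(58° + 15°) = sin 58° cos 15° + cos 58° sin 15° = 0.9563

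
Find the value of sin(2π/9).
sin(2π/9) = 0.6428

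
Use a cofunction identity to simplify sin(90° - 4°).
sin(90° - 4°) = cos(4°)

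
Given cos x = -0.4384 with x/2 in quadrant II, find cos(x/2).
cos(x/2) = ±√((1 + cos x)/2); negative since x/2 ∈ QII, so cos(x/2) = -0.5299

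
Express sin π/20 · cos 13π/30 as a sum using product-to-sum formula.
sin π/20 cos 13π/30 = (1/2)[sin(π/20+13π/30) + sin(π/20-13π/30)]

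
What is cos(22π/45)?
cos(22π/45) = 0.0349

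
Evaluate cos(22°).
cos(22°) = 0.9272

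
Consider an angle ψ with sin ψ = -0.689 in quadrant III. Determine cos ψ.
cos ψ = ±√(1 - sin²ψ) = -0.7248 (negative in QIII)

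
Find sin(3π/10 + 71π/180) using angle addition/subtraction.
sin(3π/10 + 71π/180) = sin 3π/10 cos 71π/180 + cos 3π/10 sin 71π/180 = 0.8192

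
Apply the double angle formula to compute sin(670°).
sin(670°) = 2 sin 335° cos 335° = -0.766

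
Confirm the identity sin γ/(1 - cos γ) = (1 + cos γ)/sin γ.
LHS = sin γ(1 + cos γ) / ((1 - cos γ)(1 + cos γ)) = sin γ(1 + cos γ) / (1 - cos²γ) = sin γ(1 + cos γ) / sin²γ = (1 + cos γ)/sin γ = RHS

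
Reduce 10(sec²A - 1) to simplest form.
10(sec²A - 1) = 10(tan²A) (using Pythagorean identity)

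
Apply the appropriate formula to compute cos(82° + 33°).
cos(82° + 33°) = cos 82° cos 33° - sin 82° sin 33° = -0.4226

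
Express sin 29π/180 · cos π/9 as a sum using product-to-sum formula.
sin 29π/180 cos π/9 = (1/2)[sin(29π/180+π/9) + sin(29π/180-π/9)]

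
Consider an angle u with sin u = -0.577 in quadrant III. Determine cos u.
cos u = ±√(1 - sin²u) = -0.8167 (negative in QIII)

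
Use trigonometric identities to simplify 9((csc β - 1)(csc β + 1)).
9((csc β - 1)(csc β + 1)) = 9(cot²β) (using Diff. of squares)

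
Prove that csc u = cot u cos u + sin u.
RHS = cos²u/sin u + sin u = (cos²u + sin²u)/sin u = 1/sin u = csc u = LHS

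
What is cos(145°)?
cos(145°) = -0.8192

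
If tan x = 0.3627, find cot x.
cot x = 1/tan x = 2.757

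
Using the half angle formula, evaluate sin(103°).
sin(103°) = √((1 - cos 206°)/2) = 0.9744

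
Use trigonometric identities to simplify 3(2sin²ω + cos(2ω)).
3(2sin²ω + cos(2ω)) = 3 (using Double angle)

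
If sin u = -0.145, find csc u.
csc u = 1/sin u = -6.897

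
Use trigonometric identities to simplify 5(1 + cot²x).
5(1 + cot²x) = 5(csc²x) (using Pythagorean identity)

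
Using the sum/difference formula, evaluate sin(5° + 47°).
sin(5° + 47°) = sin 5° cos 47° + cos 5° sin 47° = 0.788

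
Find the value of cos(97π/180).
cos(97π/180) = -0.1219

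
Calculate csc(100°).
csc(100°) = 1.015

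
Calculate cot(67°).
cot(67°) = 0.4245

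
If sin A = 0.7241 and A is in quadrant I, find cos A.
cos A = 0.6897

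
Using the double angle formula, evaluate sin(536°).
sin(536°) = 2 sin 268° cos 268° = 0.06976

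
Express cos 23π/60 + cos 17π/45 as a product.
cos 23π/60 + cos 17π/45 = 2 cos(137π/360) cos(π/360)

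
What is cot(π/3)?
cot(π/3) = √3/3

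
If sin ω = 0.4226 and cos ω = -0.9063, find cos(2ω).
cos(2ω) = cos²ω - sin²ω = 0.6428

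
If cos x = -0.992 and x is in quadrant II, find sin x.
sin x = 0.1262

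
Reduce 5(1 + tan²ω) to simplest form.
5(1 + tan²ω) = 5(sec²ω) (using Pythagorean identity)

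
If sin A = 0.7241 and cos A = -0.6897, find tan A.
tan A = sin A / cos A = -1.05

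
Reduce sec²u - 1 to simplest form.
sec²u - 1 = tan²u (using Pythagorean identity)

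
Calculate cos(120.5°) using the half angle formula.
cos(120.5°) = -√((1 + cos 241°)/2) = -0.5075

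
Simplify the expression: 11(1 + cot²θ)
11(1 + cot²θ) = 11(csc²θ) (using Pythagorean identity)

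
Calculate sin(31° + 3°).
sin(31° + 3°) = sin 31° cos 3° + cos 31° sin 3° = 0.5592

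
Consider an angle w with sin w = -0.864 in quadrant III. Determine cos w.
cos w = ±√(1 - sin²w) = -0.5035 (negative in QIII)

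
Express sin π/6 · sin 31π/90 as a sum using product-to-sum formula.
sin π/6 sin 31π/90 = (1/2)[cos(π/6-31π/90) - cos(π/6+31π/90)]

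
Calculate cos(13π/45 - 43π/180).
cos(13π/45 - 43π/180) = cos 13π/45 cos 43π/180 + sin 13π/45 sin 43π/180 = 0.9877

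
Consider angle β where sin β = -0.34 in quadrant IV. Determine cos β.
cos β = √(1 - sin²β) = 0.9404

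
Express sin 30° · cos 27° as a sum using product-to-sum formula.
sin 30° cos 27° = (1/2)[sin(30°+27°) + sin(30°-27°)]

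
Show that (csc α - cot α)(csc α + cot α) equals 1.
LHS = csc²α - cot²α = (1 + cot²α) - cot²α = 1 = RHS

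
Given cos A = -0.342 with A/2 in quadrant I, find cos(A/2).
cos(A/2) = ±√((1 + cos A)/2); positive since A/2 ∈ QI, so cos(A/2) = 0.5736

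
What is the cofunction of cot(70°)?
cot(70°) = tan(90° - 70°) = tan(20°)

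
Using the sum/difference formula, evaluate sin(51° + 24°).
sin(51° + 24°) = sin 51° cos 24° + cos 51° sin 24° = (√6+√2)/4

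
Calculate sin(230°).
sin(230°) = -0.766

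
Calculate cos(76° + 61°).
cos(76° + 61°) = cos 76° cos 61° - sin 76° sin 61° = -0.7314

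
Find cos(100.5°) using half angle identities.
cos(100.5°) = -√((1 + cos 201°)/2) = -0.1822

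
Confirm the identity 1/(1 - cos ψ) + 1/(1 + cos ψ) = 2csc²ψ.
LHS = [(1 + cos ψ) + (1 - cos ψ)] / [(1 - cos ψ)(1 + cos ψ)] = 2/(1 - cos²ψ) = 2/sin²ψ = 2csc²ψ = RHS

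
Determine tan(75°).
tan(75°) = 2+√3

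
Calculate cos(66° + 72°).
cos(66° + 72°) = cos 66° cos 72° - sin 66° sin 72° = -0.7431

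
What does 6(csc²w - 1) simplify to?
6(csc²w - 1) = 6(cot²w) (using Pythagorean identity)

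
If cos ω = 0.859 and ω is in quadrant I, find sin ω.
sin ω = 0.512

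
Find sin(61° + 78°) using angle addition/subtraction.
sin(61° + 78°) = sin 61° cos 78° + cos 61° sin 78° = 0.6561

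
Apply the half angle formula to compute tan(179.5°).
tan(179.5°) = sin 359° / (1 + cos 359°) = -0.008727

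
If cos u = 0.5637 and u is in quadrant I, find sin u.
sin u = 0.826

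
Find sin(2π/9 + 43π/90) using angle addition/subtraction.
sin(2π/9 + 43π/90) = sin 2π/9 cos 43π/90 + cos 2π/9 sin 43π/90 = 0.809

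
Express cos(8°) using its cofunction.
cos(8°) = sin(90° - 8°) = sin(82°)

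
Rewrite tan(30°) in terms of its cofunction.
tan(30°) = cot(90° - 30°) = cot(60°)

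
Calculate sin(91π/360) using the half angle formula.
sin(91π/360) = √((1 - cos 91π/180)/2) = 0.7133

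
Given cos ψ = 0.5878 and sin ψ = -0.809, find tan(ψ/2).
tan(ψ/2) = sin ψ / (1 + cos ψ) = -0.5095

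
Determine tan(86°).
tan(86°) = 14.3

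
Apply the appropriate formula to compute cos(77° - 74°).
cos(77° - 74°) = cos 77° cos 74° + sin 77° sin 74° = 0.9986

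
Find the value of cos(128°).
cos(128°) = -0.6157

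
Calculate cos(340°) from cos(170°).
cos(340°) = cos²170° - sin²170° = 0.9397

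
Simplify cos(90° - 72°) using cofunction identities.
cos(90° - 72°) = sin(72°)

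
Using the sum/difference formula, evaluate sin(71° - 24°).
sin(71° - 24°) = sin 71° cos 24° - cos 71° sin 24° = 0.7314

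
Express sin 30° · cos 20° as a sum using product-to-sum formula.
sin 30° cos 20° = (1/2)[sin(30°+20°) + sin(30°-20°)]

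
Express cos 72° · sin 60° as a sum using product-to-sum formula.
cos 72° sin 60° = (1/2)[sin(72°+60°) - sin(72°-60°)]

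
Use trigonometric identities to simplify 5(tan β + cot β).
5(tan β + cot β) = 5(sec β csc β) (using Quotient identities)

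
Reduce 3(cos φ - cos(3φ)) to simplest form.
3(cos φ - cos(3φ)) = 3(2 sin(2φ) sin φ) (using Sum-to-product)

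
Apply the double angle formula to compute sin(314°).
sin(314°) = 2 sin 157° cos 157° = -0.7193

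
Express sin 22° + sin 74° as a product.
sin 22° + sin 74° = 2 sin(48°) cos(-26°)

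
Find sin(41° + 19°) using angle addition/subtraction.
sin(41° + 19°) = sin 41° cos 19° + cos 41° sin 19° = √3/2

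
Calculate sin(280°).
sin(280°) = -0.9848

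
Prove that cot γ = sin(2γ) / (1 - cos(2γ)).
RHS = 2 sin γ cos γ / (2sin²γ) = cos γ/sin γ = cot γ = LHS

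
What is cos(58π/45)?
cos(58π/45) = -0.6157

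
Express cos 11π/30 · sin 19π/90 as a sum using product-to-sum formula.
cos 11π/30 sin 19π/90 = (1/2)[sin(11π/30+19π/90) - sin(11π/30-19π/90)]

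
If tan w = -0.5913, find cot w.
cot w = 1/tan w = -1.691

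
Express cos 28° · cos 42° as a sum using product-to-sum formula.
cos 28° cos 42° = (1/2)[cos(28°-42°) + cos(28°+42°)]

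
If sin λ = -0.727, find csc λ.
csc λ = 1/sin λ = -1.376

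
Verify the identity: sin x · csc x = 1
LHS = sin x · (1/sin x) = 1 = RHS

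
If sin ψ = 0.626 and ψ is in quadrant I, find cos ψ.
cos ψ = 0.7798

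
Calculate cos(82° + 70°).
cos(82° + 70°) = cos 82° cos 70° - sin 82° sin 70° = -0.8829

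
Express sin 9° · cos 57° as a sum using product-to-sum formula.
sin 9° cos 57° = (1/2)[sin(9°+57°) + sin(9°-57°)]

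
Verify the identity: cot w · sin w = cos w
LHS = (cos w/sin w) · sin w = cos w = RHS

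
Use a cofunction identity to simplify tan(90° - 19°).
tan(90° - 19°) = cot(19°)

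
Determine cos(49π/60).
cos(49π/60) = -0.8387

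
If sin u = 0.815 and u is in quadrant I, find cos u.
cos u = 0.5795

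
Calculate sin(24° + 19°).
sin(24° + 19°) = sin 24° cos 19° + cos 24° sin 19° = 0.682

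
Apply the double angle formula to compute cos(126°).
cos(126°) = 1 - 2sin²63° = -0.5878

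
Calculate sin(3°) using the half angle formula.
sin(3°) = √((1 - cos 6°)/2) = 0.05234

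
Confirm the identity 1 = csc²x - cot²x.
RHS = 1/sin²x - cos²x/sin²x = (1 - cos²x)/sin²x = sin²x/sin²x = 1 = LHS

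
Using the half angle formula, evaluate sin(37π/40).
sin(37π/40) = √((1 - cos 37π/20)/2) = 0.2334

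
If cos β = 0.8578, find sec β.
sec β = 1/cos β = 1.166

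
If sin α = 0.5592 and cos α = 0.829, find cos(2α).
cos(2α) = cos²α - sin²α = 0.3745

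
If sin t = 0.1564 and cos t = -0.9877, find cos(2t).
cos(2t) = cos²t - sin²t = 0.9511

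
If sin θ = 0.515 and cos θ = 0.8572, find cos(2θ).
cos(2θ) = cos²θ - sin²θ = 0.4696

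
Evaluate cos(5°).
cos(5°) = 0.9962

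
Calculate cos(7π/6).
cos(7π/6) = -√3/2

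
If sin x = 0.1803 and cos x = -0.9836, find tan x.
tan x = sin x / cos x = -0.1833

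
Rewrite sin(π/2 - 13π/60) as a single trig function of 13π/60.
sin(π/2 - 13π/60) = cos(13π/60)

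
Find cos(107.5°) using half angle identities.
cos(107.5°) = -√((1 + cos 215°)/2) = -0.3007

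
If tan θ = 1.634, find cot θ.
cot θ = 1/tan θ = 0.612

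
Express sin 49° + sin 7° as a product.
sin 49° + sin 7° = 2 sin(28°) cos(21°)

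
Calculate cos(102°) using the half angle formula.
cos(102°) = -√((1 + cos 204°)/2) = -0.2079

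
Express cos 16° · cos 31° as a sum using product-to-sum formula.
cos 16° cos 31° = (1/2)[cos(16°-31°) + cos(16°+31°)]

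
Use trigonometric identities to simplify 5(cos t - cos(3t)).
5(cos t - cos(3t)) = 5(2 sin(2t) sin t) (using Sum-to-product)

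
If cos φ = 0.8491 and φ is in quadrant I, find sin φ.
sin φ = 0.5282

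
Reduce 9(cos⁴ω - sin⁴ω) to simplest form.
9(cos⁴ω - sin⁴ω) = 9(cos(2ω)) (using Factoring + double angle)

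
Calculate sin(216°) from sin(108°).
sin(216°) = 2 sin 108° cos 108° = -0.5878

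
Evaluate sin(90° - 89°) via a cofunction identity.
sin(90° - 89°) = cos(89°) = 0.01745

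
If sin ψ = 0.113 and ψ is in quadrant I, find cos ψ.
cos ψ = 0.9936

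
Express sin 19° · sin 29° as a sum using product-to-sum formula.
sin 19° sin 29° = (1/2)[cos(19°-29°) - cos(19°+29°)]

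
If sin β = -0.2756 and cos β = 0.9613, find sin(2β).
sin(2β) = 2 sin β cos β = -0.5299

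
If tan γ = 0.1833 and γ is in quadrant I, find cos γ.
cos γ = 0.9836 (using tan²γ + 1 = sec²γ)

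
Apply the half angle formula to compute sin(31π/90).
sin(31π/90) = √((1 - cos 31π/45)/2) = 0.8829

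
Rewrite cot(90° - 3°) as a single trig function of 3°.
cot(90° - 3°) = tan(3°)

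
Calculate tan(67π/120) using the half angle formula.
tan(67π/120) = sin 67π/60 / (1 + cos 67π/60) = -5.396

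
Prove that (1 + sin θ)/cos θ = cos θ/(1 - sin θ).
LHS = (1 + sin θ)(1 - sin θ) / (cos θ(1 - sin θ)) = (1 - sin²θ) / (cos θ(1 - sin θ)) = cos²θ / (cos θ(1 - sin θ)) = cos θ/(1 - sin θ) = RHS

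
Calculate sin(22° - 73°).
sin(22° - 73°) = sin 22° cos 73° - cos 22° sin 73° = -0.7771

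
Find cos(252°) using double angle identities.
cos(252°) = 2cos²126° - 1 = -0.309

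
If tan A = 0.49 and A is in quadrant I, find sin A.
sin A = 0.44 (using tan²A + 1 = sec²A)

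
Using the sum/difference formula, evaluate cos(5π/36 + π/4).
cos(5π/36 + π/4) = cos 5π/36 cos π/4 - sin 5π/36 sin π/4 = 0.342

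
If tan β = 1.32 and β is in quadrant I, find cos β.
cos β = 0.6039 (using tan²β + 1 = sec²β)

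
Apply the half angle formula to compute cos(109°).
cos(109°) = -√((1 + cos 218°)/2) = -0.3256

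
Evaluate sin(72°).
sin(72°) = 0.9511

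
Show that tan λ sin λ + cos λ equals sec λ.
LHS = sin²λ/cos λ + cos λ = (sin²λ + cos²λ)/cos λ = 1/cos λ = sec λ = RHS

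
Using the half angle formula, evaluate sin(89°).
sin(89°) = √((1 - cos 178°)/2) = 0.9998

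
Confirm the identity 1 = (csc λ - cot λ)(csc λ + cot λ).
RHS = csc²λ - cot²λ = (1 + cot²λ) - cot²λ = 1 = LHS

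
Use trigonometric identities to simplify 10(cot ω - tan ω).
10(cot ω - tan ω) = 10(2 cot(2ω)) (using Double angle)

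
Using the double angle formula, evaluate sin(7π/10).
sin(7π/10) = 2 sin 7π/20 cos 7π/20 = 0.809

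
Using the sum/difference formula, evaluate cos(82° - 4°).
cos(82° - 4°) = cos 82° cos 4° + sin 82° sin 4° = 0.2079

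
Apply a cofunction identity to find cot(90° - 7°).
cot(90° - 7°) = tan(7°) = 0.1228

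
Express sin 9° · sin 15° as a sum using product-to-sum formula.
sin 9° sin 15° = (1/2)[cos(9°-15°) - cos(9°+15°)]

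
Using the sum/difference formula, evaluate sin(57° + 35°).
sin(57° + 35°) = sin 57° cos 35° + cos 57° sin 35° = 0.9994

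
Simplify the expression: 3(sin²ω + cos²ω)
3(sin²ω + cos²ω) = 3 (using Pythagorean identity)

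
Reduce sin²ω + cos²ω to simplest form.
sin²ω + cos²ω = 1 (using Pythagorean identity)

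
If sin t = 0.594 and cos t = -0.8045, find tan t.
tan t = sin t / cos t = -0.7383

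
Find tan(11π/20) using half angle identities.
tan(11π/20) = sin 11π/10 / (1 + cos 11π/10) = -6.314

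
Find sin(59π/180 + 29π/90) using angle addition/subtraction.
sin(59π/180 + 29π/90) = sin 59π/180 cos 29π/90 + cos 59π/180 sin 29π/90 = 0.891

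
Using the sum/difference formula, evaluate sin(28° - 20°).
sin(28° - 20°) = sin 28° cos 20° - cos 28° sin 20° = 0.1392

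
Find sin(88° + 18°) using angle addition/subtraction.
sin(88° + 18°) = sin 88° cos 18° + cos 88° sin 18° = 0.9613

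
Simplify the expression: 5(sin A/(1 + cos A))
5(sin A/(1 + cos A)) = 5(tan(A/2)) (using Half angle)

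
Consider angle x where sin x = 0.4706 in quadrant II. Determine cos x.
cos x = ±√(1 - sin²x) = -0.8823 (negative in QII)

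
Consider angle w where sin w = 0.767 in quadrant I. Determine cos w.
cos w = √(1 - sin²w) = 0.6416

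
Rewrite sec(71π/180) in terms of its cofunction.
sec(71π/180) = csc(π/2 - 71π/180) = csc(19π/180)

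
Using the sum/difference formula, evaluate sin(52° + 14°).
sin(52° + 14°) = sin 52° cos 14° + cos 52° sin 14° = 0.9135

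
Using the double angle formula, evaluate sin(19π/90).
sin(19π/90) = 2 sin 19π/180 cos 19π/180 = 0.6157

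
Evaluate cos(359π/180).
cos(359π/180) = 0.9998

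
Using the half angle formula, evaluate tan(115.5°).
tan(115.5°) = sin 231° / (1 + cos 231°) = -2.097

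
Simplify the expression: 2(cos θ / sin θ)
2(cos θ / sin θ) = 2(cot θ) (using Quotient identity)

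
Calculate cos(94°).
cos(94°) = -0.06976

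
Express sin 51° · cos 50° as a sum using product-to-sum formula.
sin 51° cos 50° = (1/2)[sin(51°+50°) + sin(51°-50°)]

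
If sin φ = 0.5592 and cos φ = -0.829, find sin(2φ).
sin(2φ) = 2 sin φ cos φ = -0.9272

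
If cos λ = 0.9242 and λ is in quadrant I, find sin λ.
sin λ = 0.3819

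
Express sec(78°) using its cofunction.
sec(78°) = csc(90° - 78°) = csc(12°)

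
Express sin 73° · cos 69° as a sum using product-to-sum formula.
sin 73° cos 69° = (1/2)[sin(73°+69°) + sin(73°-69°)]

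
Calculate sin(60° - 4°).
sin(60° - 4°) = sin 60° cos 4° - cos 60° sin 4° = 0.829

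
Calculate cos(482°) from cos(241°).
cos(482°) = cos²241° - sin²241° = -0.5299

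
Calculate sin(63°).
sin(63°) = 0.891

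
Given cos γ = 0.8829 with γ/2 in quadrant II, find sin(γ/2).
sin(γ/2) = ±√((1 - cos γ)/2); positive since γ/2 ∈ QII, so sin(γ/2) = 0.242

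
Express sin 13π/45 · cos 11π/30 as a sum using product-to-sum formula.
sin 13π/45 cos 11π/30 = (1/2)[sin(13π/45+11π/30) + sin(13π/45-11π/30)]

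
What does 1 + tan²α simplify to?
1 + tan²α = sec²α (using Pythagorean identity)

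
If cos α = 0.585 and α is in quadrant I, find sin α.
sin α = 0.811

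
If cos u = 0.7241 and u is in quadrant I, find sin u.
sin u = 0.6897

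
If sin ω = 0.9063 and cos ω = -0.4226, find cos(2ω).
cos(2ω) = cos²ω - sin²ω = -0.6428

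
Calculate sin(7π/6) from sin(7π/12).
sin(7π/6) = 2 sin 7π/12 cos 7π/12 = -1/2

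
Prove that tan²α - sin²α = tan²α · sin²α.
LHS = sin²α/cos²α - sin²α = sin²α(1/cos²α - 1) = sin²α · (1 - cos²α)/cos²α = sin²α · sin²α/cos²α = sin²α · tan²α = RHS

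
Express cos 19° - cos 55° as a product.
cos 19° - cos 55° = -2 sin(37°) sin(-18°)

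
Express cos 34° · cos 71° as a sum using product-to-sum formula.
cos 34° cos 71° = (1/2)[cos(34°-71°) + cos(34°+71°)]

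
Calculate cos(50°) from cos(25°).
cos(50°) = cos²25° - sin²25° = 0.6428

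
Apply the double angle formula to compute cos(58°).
cos(58°) = cos²29° - sin²29° = 0.5299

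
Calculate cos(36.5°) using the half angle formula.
cos(36.5°) = √((1 + cos 73°)/2) = 0.8039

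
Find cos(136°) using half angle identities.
cos(136°) = -√((1 + cos 272°)/2) = -0.7193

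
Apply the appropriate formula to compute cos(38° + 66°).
cos(38° + 66°) = cos 38° cos 66° - sin 38° sin 66° = -0.2419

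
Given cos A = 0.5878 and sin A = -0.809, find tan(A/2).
tan(A/2) = sin A / (1 + cos A) = -0.5095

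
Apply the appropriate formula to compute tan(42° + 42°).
tan(42° + 42°) = (tan 42° + tan 42°)/(1 - tan 42° tan 42°) = 9.514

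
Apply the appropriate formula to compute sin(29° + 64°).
sin(29° + 64°) = sin 29° cos 64° + cos 29° sin 64° = 0.9986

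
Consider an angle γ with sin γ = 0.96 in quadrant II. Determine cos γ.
cos γ = ±√(1 - sin²γ) = -0.28 (negative in QII)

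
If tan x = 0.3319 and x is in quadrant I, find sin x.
sin x = 0.315 (using tan²x + 1 = sec²x)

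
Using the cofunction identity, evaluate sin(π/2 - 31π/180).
sin(π/2 - 31π/180) = cos(31π/180) = 0.8572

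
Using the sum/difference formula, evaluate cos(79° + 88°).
cos(79° + 88°) = cos 79° cos 88° - sin 79° sin 88° = -0.9744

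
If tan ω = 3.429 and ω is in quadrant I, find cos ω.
cos ω = 0.28 (using tan²ω + 1 = sec²ω)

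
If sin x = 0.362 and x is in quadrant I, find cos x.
cos x = 0.9322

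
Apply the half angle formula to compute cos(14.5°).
cos(14.5°) = √((1 + cos 29°)/2) = 0.9681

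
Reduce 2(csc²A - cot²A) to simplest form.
2(csc²A - cot²A) = 2 (using Pythagorean identity)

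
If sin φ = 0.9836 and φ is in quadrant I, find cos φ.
cos φ = 0.1804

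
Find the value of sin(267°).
sin(267°) = -0.9986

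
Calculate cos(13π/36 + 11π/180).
cos(13π/36 + 11π/180) = cos 13π/36 cos 11π/180 - sin 13π/36 sin 11π/180 = 0.2419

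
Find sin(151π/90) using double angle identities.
sin(151π/90) = 2 sin 151π/180 cos 151π/180 = -0.848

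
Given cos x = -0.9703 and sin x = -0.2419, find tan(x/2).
tan(x/2) = sin x / (1 + cos x) = -8.145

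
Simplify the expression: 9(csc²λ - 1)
9(csc²λ - 1) = 9(cot²λ) (using Pythagorean identity)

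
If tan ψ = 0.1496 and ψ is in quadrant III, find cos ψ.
cos ψ = -0.989 (using tan²ψ + 1 = sec²ψ)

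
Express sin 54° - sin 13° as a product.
sin 54° - sin 13° = 2 cos(33.5°) sin(20.5°)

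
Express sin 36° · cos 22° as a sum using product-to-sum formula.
sin 36° cos 22° = (1/2)[sin(36°+22°) + sin(36°-22°)]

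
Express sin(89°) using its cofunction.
sin(89°) = cos(90° - 89°) = cos(1°)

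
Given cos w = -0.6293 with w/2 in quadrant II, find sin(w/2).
sin(w/2) = ±√((1 - cos w)/2); positive since w/2 ∈ QII, so sin(w/2) = 0.9026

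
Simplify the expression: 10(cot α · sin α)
10(cot α · sin α) = 10(cos α) (using Quotient identity)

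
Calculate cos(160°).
cos(160°) = -0.9397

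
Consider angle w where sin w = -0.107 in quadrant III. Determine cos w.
cos w = ±√(1 - sin²w) = -0.9943 (negative in QIII)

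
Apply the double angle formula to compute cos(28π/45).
cos(28π/45) = cos²14π/45 - sin²14π/45 = -0.3746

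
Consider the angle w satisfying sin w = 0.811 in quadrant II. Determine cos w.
cos w = ±√(1 - sin²w) = -0.585 (negative in QII)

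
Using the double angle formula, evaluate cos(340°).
cos(340°) = cos²170° - sin²170° = 0.9397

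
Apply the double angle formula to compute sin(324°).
sin(324°) = 2 sin 162° cos 162° = -0.5878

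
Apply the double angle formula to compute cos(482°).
cos(482°) = cos²241° - sin²241° = -0.5299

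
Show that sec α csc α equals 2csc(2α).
RHS = 2/sin(2α) = 2/(2 sin α cos α) = 1/(sin α cos α) = (1/cos α)(1/sin α) = sec α csc α = LHS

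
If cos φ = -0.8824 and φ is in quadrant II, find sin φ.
sin φ = 0.4705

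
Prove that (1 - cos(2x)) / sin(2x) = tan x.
LHS = 2sin²x / (2 sin x cos x) = sin x/cos x = tan x = RHS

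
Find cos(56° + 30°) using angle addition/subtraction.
cos(56° + 30°) = cos 56° cos 30° - sin 56° sin 30° = 0.06976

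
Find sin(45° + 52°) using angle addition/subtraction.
sin(45° + 52°) = sin 45° cos 52° + cos 45° sin 52° = 0.9925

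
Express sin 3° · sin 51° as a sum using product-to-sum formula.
sin 3° sin 51° = (1/2)[cos(3°-51°) - cos(3°+51°)]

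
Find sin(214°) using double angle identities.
sin(214°) = 2 sin 107° cos 107° = -0.5592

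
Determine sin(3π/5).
sin(3π/5) = 0.9511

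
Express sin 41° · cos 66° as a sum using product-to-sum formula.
sin 41° cos 66° = (1/2)[sin(41°+66°) + sin(41°-66°)]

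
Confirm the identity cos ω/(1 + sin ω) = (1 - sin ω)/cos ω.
RHS = (1 - sin ω)(1 + sin ω) / (cos ω(1 + sin ω)) = (1 - sin²ω) / (cos ω(1 + sin ω)) = cos²ω / (cos ω(1 + sin ω)) = cos ω/(1 + sin ω) = LHS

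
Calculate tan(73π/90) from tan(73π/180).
tan(73π/90) = 2 tan 73π/180 / (1 - tan²73π/180) = -0.6745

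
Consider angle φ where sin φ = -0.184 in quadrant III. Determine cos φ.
cos φ = ±√(1 - sin²φ) = -0.9829 (negative in QIII)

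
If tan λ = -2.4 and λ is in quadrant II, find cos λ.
cos λ = -0.3846 (using tan²λ + 1 = sec²λ)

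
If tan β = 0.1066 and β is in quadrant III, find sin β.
sin β = -0.106 (using tan²β + 1 = sec²β)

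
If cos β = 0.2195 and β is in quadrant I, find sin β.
sin β = 0.9756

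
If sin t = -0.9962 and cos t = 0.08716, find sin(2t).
sin(2t) = 2 sin t cos t = -0.1737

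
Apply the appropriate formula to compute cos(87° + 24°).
cos(87° + 24°) = cos 87° cos 24° - sin 87° sin 24° = -0.3584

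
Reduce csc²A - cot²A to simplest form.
csc²A - cot²A = 1 (using Pythagorean identity)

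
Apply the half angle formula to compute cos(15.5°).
cos(15.5°) = √((1 + cos 31°)/2) = 0.9636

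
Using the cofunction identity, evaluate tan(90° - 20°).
tan(90° - 20°) = cot(20°) = 2.747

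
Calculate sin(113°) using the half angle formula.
sin(113°) = √((1 - cos 226°)/2) = 0.9205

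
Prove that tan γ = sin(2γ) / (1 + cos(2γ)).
RHS = 2 sin γ cos γ / (2cos²γ) = sin γ/cos γ = tan γ = LHS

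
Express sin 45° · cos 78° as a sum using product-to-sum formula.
sin 45° cos 78° = (1/2)[sin(45°+78°) + sin(45°-78°)]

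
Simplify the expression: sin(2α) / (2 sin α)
sin(2α) / (2 sin α) = cos α (using Double angle)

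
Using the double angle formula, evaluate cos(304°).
cos(304°) = cos²152° - sin²152° = 0.5592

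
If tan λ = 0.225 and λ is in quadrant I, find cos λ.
cos λ = 0.9756 (using tan²λ + 1 = sec²λ)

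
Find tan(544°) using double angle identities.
tan(544°) = 2 tan 272° / (1 - tan²272°) = 0.06993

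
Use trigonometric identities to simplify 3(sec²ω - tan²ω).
3(sec²ω - tan²ω) = 3 (using Pythagorean identity)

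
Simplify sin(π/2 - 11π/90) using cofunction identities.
sin(π/2 - 11π/90) = cos(11π/90)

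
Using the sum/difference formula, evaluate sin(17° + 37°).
sin(17° + 37°) = sin 17° cos 37° + cos 17° sin 37° = 0.809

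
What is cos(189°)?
cos(189°) = -0.9877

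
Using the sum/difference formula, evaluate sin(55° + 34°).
sin(55° + 34°) = sin 55° cos 34° + cos 55° sin 34° = 0.9998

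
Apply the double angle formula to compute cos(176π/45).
cos(176π/45) = cos²88π/45 - sin²88π/45 = 0.9613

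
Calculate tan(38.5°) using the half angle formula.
tan(38.5°) = sin 77° / (1 + cos 77°) = 0.7954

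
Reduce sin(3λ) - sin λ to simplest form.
sin(3λ) - sin λ = 2 cos(2λ) sin λ (using Sum-to-product)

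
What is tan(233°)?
tan(233°) = 1.327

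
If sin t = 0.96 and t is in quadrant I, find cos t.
cos t = 0.28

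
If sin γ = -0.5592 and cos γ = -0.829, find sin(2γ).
sin(2γ) = 2 sin γ cos γ = 0.9272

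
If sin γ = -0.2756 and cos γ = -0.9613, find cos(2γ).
cos(2γ) = cos²γ - sin²γ = 0.8481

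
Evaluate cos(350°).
cos(350°) = 0.9848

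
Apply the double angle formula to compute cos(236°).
cos(236°) = cos²118° - sin²118° = -0.5592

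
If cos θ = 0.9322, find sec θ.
sec θ = 1/cos θ = 1.073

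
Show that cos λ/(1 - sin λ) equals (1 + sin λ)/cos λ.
RHS = (1 + sin λ)(1 - sin λ) / (cos λ(1 - sin λ)) = (1 - sin²λ) / (cos λ(1 - sin λ)) = cos²λ / (cos λ(1 - sin λ)) = cos λ/(1 - sin λ) = LHS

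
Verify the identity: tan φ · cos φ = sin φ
LHS = (sin φ/cos φ) · cos φ = sin φ = RHS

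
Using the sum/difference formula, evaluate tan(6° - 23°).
tan(6° - 23°) = (tan 6° - tan 23°)/(1 + tan 6° tan 23°) = -0.3057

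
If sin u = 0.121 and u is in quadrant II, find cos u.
cos u = -0.9927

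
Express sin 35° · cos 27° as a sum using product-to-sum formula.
sin 35° cos 27° = (1/2)[sin(35°+27°) + sin(35°-27°)]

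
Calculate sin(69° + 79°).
sin(69° + 79°) = sin 69° cos 79° + cos 69° sin 79° = 0.5299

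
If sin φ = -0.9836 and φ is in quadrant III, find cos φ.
cos φ = -0.1804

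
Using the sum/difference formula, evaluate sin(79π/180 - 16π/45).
sin(79π/180 - 16π/45) = sin 79π/180 cos 16π/45 - cos 79π/180 sin 16π/45 = (√6-√2)/4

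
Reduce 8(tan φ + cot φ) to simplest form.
8(tan φ + cot φ) = 8(sec φ csc φ) (using Quotient identities)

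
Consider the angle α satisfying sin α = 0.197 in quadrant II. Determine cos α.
cos α = ±√(1 - sin²α) = -0.9804 (negative in QII)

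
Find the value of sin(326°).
sin(326°) = -0.5592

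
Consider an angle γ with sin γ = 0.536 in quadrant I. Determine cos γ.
cos γ = √(1 - sin²γ) = 0.8442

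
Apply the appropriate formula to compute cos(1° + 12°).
cos(1° + 12°) = cos 1° cos 12° - sin 1° sin 12° = 0.9744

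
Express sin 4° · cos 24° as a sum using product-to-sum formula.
sin 4° cos 24° = (1/2)[sin(4°+24°) + sin(4°-24°)]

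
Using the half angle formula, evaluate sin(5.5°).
sin(5.5°) = √((1 - cos 11°)/2) = 0.09585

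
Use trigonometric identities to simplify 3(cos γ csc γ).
3(cos γ csc γ) = 3(cot γ) (using Reciprocal + quotient)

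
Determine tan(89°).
tan(89°) = 57.29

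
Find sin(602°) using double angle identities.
sin(602°) = 2 sin 301° cos 301° = -0.8829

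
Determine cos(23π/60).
cos(23π/60) = 0.3584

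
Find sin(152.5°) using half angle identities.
sin(152.5°) = √((1 - cos 305°)/2) = 0.4617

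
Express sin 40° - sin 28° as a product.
sin 40° - sin 28° = 2 cos(34°) sin(6°)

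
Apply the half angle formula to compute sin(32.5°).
sin(32.5°) = √((1 - cos 65°)/2) = 0.5373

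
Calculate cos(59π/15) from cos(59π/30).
cos(59π/15) = cos²59π/30 - sin²59π/30 = 0.9781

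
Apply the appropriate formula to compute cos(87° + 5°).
cos(87° + 5°) = cos 87° cos 5° - sin 87° sin 5° = -0.0349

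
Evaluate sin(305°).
sin(305°) = -0.8192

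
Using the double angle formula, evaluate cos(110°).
cos(110°) = cos²55° - sin²55° = -0.342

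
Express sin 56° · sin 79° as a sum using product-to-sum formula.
sin 56° sin 79° = (1/2)[cos(56°-79°) - cos(56°+79°)]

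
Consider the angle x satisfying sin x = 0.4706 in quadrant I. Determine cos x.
cos x = √(1 - sin²x) = 0.8823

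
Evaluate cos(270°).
cos(270°) = 0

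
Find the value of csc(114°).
csc(114°) = 1.095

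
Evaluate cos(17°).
cos(17°) = 0.9563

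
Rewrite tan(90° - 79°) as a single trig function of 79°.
tan(90° - 79°) = cot(79°)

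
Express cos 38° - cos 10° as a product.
cos 38° - cos 10° = -2 sin(24°) sin(14°)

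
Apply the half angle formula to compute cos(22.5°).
cos(22.5°) = √((1 + cos 45°)/2) = √(2+√2)/2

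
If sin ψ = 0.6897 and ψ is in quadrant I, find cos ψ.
cos ψ = 0.7241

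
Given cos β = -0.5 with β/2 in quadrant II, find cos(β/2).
cos(β/2) = ±√((1 + cos β)/2); negative since β/2 ∈ QII, so cos(β/2) = -1/2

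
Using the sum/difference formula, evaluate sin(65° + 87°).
sin(65° + 87°) = sin 65° cos 87° + cos 65° sin 87° = 0.4695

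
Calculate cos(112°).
cos(112°) = -0.3746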